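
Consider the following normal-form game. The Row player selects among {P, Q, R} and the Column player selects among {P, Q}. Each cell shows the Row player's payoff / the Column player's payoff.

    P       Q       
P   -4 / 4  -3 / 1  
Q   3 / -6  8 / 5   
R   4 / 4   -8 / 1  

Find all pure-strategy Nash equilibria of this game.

Find each player's best response to every opponent strategy; NE are the intersections.
The Row player's best responses — vs P: R (payoff 4); vs Q: Q (payoff 8).
The Column player's best responses — vs P: P (payoff 4); vs Q: Q (payoff 5); vs R: P (payoff 4).
Mutual best responses occur at (Q, Q) and (R, P); at each, neither player gains by switching.

(Q, Q) and (R, P)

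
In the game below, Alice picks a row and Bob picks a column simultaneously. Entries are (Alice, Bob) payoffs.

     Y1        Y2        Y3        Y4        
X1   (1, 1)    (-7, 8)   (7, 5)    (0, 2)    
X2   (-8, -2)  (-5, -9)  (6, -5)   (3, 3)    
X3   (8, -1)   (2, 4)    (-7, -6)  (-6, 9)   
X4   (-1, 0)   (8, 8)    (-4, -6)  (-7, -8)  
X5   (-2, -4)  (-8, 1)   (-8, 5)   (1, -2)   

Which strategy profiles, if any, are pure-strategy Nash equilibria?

A profile is a Nash equilibrium when each player is best-responding to the other.
Alice's best responses — vs Y1: X3 (payoff 8); vs Y2: X4 (payoff 8); vs Y3: X1 (payoff 7); vs Y4: X2 (payoff 3).
Bob's best responses — vs X1: Y2 (payoff 8); vs X2: Y4 (payoff 3); vs X3: Y4 (payoff 9); vs X4: Y2 (payoff 8); vs X5: Y3 (payoff 5).
Mutual best responses occur at (X2, Y4) and (X4, Y2); at each, neither player gains by switching.

(X2, Y4) and (X4, Y2)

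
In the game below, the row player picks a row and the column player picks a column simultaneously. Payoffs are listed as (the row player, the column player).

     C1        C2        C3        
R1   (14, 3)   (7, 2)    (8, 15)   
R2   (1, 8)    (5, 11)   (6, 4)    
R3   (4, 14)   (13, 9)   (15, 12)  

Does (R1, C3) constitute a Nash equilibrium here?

Holding the column player at C3: the row player gets 8 from R1 but could get 15 by switching to R3. The row player has a profitable deviation.

No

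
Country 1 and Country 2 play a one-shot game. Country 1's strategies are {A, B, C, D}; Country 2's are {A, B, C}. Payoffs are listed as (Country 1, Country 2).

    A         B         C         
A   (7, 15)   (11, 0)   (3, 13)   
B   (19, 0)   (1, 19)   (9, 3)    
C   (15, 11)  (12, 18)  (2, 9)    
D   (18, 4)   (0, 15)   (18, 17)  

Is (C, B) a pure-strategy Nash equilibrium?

Holding Country 2 at B: Country 1 gets 12 from C, versus 11 from A, 1 from B, 0 from D. No profitable deviation for Country 1.
Holding Country 1 at C: Country 2 gets 18 from B, versus 11 from A, 9 from C. No profitable deviation for Country 2 either.

Yes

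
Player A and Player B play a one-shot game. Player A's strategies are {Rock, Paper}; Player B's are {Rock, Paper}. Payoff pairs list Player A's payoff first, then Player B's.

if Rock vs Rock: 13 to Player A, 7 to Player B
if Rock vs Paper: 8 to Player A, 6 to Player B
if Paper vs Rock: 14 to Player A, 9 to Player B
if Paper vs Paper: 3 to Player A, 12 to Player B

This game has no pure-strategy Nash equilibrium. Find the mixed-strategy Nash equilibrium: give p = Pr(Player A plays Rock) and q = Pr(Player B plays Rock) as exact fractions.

Each player's mixing probability is pinned down by making the *other* player indifferent.
Player B indifferent between Rock and Paper: p·7 + (1−p)·9 = p·6 + (1−p)·12 ⟹ 9 + (-2)p = 12 + (-6)p ⟹ p = 3/4.
Player A indifferent between Rock and Paper: q·13 + (1−q)·8 = q·14 + (1−q)·3 ⟹ 8 + 5q = 3 + 11q ⟹ q = 5/6.

p = 3/4, q = 5/6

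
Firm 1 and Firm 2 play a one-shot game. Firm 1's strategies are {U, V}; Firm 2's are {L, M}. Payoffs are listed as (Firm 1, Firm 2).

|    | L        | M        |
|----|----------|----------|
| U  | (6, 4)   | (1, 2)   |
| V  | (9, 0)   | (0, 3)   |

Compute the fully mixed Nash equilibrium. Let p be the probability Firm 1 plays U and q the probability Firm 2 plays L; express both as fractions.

In a mixed NE each player is indifferent between their pure strategies, so the opponent's mix sets the indifference.
Firm 2 indifferent between L and M: p·4 + (1−p)·0 = p·2 + (1−p)·3 ⟹ 0 + 4p = 3 + (-1)p ⟹ p = 3/5.
Firm 1 indifferent between U and V: q·6 + (1−q)·1 = q·9 + (1−q)·0 ⟹ 1 + 5q = 0 + 9q ⟹ q = 1/4.

p = 3/5, q = 1/4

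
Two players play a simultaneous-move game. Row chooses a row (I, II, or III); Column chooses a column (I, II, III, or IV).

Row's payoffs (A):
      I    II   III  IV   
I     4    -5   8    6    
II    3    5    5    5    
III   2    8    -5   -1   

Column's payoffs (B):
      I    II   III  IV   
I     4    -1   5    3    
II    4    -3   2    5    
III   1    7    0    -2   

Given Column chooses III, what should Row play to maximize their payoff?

With Column fixed at III, Row's payoffs are: I → 8, II → 5, III → -5.
The maximum is 8, achieved by I.

I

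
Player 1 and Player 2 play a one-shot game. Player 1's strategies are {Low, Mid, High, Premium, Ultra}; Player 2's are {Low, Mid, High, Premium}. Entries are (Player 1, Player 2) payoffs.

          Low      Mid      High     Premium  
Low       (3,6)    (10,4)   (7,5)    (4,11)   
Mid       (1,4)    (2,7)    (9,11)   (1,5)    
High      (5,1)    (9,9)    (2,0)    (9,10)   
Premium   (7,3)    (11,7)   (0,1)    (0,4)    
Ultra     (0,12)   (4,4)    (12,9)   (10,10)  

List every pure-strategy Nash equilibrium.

Check mutual best responses: a cell is a NE iff neither player can gain by unilaterally deviating.
Player 1's best responses — vs Low: Premium (payoff 7); vs Mid: Premium (payoff 11); vs High: Ultra (payoff 12); vs Premium: Ultra (payoff 10).
Player 2's best responses — vs Low: Premium (payoff 11); vs Mid: High (payoff 11); vs High: Premium (payoff 10); vs Premium: Mid (payoff 7); vs Ultra: Low (payoff 12).
The only mutual best response is (Premium, Mid); neither player gains by switching there.

(Premium, Mid)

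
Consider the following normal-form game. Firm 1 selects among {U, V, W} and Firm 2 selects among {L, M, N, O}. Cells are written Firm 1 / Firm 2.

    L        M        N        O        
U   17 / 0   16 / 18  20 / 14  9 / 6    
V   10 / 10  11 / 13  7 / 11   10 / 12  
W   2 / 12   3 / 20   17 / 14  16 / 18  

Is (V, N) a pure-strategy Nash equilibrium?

Holding Firm 2 at N: Firm 1 gets 7 from V but could get 20 by switching to U. Firm 1 has a profitable deviation.

No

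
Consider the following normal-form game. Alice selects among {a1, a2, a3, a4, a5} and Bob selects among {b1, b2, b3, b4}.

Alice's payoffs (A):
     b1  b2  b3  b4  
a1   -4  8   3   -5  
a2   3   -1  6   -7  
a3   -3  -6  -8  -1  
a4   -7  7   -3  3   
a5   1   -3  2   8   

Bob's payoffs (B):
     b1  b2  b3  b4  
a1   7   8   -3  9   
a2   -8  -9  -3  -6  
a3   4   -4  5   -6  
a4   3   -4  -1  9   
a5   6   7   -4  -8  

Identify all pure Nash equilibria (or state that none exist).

A profile is a Nash equilibrium when each player is best-responding to the other.
Alice's best responses — vs b1: a2 (payoff 3); vs b2: a1 (payoff 8); vs b3: a2 (payoff 6); vs b4: a5 (payoff 8).
Bob's best responses — vs a1: b4 (payoff 9); vs a2: b3 (payoff -3); vs a3: b3 (payoff 5); vs a4: b4 (payoff 9); vs a5: b2 (payoff 7).
The only mutual best response is (a2, b3); neither player gains by switching there.

(a2, b3)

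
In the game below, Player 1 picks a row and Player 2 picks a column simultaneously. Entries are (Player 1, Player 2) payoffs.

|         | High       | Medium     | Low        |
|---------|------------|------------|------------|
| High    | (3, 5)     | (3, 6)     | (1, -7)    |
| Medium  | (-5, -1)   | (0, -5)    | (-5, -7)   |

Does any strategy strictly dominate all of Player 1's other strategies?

High

A strategy is strictly dominant if it gives Player 1 a strictly higher payoff than every other strategy, against every choice by the opponent.
High strictly dominates: vs High: 3 > -5; vs Medium: 3 > 0; vs Low: 1 > -5.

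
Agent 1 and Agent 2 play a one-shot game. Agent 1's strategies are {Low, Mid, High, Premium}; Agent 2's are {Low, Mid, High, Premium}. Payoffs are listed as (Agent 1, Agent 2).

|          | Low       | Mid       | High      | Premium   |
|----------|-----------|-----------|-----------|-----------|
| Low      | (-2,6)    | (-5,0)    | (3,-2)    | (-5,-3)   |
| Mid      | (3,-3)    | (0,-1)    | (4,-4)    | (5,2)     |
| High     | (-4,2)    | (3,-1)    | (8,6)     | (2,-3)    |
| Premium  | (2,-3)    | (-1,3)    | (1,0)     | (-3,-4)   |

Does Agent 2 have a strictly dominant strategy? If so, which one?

No strictly dominant strategy

A strategy is strictly dominant if it gives Agent 2 a strictly higher payoff than every other strategy, against every choice by the opponent.
Low is not dominant: against Mid, Mid gives -1 > -3.
Mid is not dominant: against Low, Low gives 6 > 0.
High is not dominant: against Low, Low gives 6 > -2.
Premium is not dominant: against Low, Low gives 6 > -3.
No single strategy is best against every opponent action.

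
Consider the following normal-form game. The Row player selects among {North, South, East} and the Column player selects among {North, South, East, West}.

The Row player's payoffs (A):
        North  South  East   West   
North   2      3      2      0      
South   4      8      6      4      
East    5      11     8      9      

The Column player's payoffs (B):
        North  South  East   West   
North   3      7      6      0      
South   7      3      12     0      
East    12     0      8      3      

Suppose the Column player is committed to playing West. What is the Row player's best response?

East

With the Column player fixed at West, the Row player's payoffs are: North → 0, South → 4, East → 9.
The maximum is 9, achieved by East.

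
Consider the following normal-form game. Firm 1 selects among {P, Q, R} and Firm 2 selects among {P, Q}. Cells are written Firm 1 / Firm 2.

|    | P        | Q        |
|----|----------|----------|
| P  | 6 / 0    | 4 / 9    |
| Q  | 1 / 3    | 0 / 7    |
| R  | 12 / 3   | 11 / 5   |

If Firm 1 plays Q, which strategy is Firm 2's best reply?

Q

With Firm 1 fixed at Q, Firm 2's payoffs are: P → 3, Q → 7.
The maximum is 7, achieved by Q.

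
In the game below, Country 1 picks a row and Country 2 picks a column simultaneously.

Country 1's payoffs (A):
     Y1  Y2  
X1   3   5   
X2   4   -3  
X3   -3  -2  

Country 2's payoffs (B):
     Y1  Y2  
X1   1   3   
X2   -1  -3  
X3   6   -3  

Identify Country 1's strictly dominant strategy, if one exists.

Check whether one of Country 1's strategies beats all alternatives regardless of what the opponent does.
X1 is not dominant: against Y1, X2 gives 4 > 3.
X2 is not dominant: against Y2, X1 gives 5 > -3.
X3 is not dominant: against Y1, X1 gives 3 > -3.
No single strategy is best against every opponent action.

None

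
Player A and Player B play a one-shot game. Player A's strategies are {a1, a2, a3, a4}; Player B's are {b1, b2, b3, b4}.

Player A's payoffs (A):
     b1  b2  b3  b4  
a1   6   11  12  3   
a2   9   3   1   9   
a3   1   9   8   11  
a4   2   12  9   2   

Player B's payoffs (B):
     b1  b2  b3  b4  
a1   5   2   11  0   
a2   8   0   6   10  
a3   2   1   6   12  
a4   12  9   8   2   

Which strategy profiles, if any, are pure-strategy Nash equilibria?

(a1, b3) and (a3, b4)

Check mutual best responses: a cell is a NE iff neither player can gain by unilaterally deviating.
Player A's best responses — vs b1: a2 (payoff 9); vs b2: a4 (payoff 12); vs b3: a1 (payoff 12); vs b4: a3 (payoff 11).
Player B's best responses — vs a1: b3 (payoff 11); vs a2: b4 (payoff 10); vs a3: b4 (payoff 12); vs a4: b1 (payoff 12).
Mutual best responses occur at (a1, b3) and (a3, b4); at each, neither player gains by switching.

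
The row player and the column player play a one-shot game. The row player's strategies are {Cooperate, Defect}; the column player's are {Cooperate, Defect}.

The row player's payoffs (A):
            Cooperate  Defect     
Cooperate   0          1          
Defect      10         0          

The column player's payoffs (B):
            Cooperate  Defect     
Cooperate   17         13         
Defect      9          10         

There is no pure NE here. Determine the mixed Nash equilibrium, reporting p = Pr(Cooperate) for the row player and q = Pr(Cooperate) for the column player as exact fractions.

In a mixed NE each player is indifferent between their pure strategies, so the opponent's mix sets the indifference.
The column player indifferent between Cooperate and Defect: p·17 + (1−p)·9 = p·13 + (1−p)·10 ⟹ 9 + 8p = 10 + 3p ⟹ p = 1/5.
The row player indifferent between Cooperate and Defect: q·0 + (1−q)·1 = q·10 + (1−q)·0 ⟹ 1 + (-1)q = 0 + 10q ⟹ q = 1/11.

p = 1/5, q = 1/11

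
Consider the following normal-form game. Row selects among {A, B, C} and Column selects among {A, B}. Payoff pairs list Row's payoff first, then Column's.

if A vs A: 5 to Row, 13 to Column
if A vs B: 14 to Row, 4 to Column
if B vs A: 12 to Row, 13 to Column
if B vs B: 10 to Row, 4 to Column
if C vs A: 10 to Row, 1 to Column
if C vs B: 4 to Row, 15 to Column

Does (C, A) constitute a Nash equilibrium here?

Holding Column at A: Row gets 10 from C but could get 12 by switching to B. Row has a profitable deviation.

No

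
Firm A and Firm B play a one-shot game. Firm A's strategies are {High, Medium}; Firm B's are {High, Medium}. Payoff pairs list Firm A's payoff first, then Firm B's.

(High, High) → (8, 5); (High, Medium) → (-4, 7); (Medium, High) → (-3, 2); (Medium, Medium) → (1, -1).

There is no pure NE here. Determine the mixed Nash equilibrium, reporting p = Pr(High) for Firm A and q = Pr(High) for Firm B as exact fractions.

In a mixed NE each player is indifferent between their pure strategies, so the opponent's mix sets the indifference.
Firm B indifferent between High and Medium: p·5 + (1−p)·2 = p·7 + (1−p)·(-1) ⟹ 2 + 3p = (-1) + 8p ⟹ p = 3/5.
Firm A indifferent between High and Medium: q·8 + (1−q)·(-4) = q·(-3) + (1−q)·1 ⟹ (-4) + 12q = 1 + (-4)q ⟹ q = 5/16.

p = 3/5, q = 5/16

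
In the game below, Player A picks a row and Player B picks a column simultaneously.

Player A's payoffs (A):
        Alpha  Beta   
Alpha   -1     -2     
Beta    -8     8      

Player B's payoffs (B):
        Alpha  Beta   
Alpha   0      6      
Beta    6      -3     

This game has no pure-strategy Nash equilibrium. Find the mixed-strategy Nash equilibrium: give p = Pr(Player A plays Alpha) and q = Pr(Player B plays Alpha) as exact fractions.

p = 3/5, q = 10/17

Each player's mixing probability is pinned down by making the *other* player indifferent.
Player B indifferent between Alpha and Beta: p·0 + (1−p)·6 = p·6 + (1−p)·(-3) ⟹ 6 + (-6)p = (-3) + 9p ⟹ p = 3/5.
Player A indifferent between Alpha and Beta: q·(-1) + (1−q)·(-2) = q·(-8) + (1−q)·8 ⟹ (-2) + 1q = 8 + (-16)q ⟹ q = 10/17.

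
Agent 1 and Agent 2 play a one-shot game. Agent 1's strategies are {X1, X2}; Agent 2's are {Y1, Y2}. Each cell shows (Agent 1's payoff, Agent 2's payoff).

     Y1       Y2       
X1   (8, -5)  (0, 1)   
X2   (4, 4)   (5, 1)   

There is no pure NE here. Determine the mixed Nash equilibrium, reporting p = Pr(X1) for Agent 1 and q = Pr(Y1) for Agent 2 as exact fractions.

p = 1/3, q = 5/9

In a mixed NE each player is indifferent between their pure strategies, so the opponent's mix sets the indifference.
Agent 2 indifferent between Y1 and Y2: p·(-5) + (1−p)·4 = p·1 + (1−p)·1 ⟹ 4 + (-9)p = 1 + 0p ⟹ p = 1/3.
Agent 1 indifferent between X1 and X2: q·8 + (1−q)·0 = q·4 + (1−q)·5 ⟹ 0 + 8q = 5 + (-1)q ⟹ q = 5/9.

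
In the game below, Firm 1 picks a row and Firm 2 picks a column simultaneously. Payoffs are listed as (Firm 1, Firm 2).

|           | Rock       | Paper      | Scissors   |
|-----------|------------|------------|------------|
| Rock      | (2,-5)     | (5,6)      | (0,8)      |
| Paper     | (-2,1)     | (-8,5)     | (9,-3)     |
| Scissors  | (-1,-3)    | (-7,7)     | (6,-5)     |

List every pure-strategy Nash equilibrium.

Find each player's best response to every opponent strategy; NE are the intersections.
Firm 1's best responses — vs Rock: Rock (payoff 2); vs Paper: Rock (payoff 5); vs Scissors: Paper (payoff 9).
Firm 2's best responses — vs Rock: Scissors (payoff 8); vs Paper: Paper (payoff 5); vs Scissors: Paper (payoff 7).
No cell has both players best-responding. For instance, Firm 1's best reply to Rock is Rock, but against Rock Firm 2 prefers Scissors over Rock.

No pure-strategy Nash equilibrium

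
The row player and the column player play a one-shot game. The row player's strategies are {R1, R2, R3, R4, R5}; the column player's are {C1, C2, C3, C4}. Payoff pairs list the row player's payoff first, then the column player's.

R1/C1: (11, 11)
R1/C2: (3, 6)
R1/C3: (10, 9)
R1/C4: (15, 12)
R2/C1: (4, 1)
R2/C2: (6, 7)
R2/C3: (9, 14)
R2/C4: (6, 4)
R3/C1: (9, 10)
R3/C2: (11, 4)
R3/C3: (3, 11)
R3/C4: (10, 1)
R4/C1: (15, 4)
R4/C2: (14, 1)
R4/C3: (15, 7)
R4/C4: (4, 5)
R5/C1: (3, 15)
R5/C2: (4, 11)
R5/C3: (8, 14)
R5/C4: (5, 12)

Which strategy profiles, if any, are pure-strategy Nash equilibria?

(R1, C4) and (R4, C3)

Check mutual best responses: a cell is a NE iff neither player can gain by unilaterally deviating.
The row player's best responses — vs C1: R4 (payoff 15); vs C2: R4 (payoff 14); vs C3: R4 (payoff 15); vs C4: R1 (payoff 15).
The column player's best responses — vs R1: C4 (payoff 12); vs R2: C3 (payoff 14); vs R3: C3 (payoff 11); vs R4: C3 (payoff 7); vs R5: C1 (payoff 15).
Mutual best responses occur at (R1, C4) and (R4, C3); at each, neither player gains by switching.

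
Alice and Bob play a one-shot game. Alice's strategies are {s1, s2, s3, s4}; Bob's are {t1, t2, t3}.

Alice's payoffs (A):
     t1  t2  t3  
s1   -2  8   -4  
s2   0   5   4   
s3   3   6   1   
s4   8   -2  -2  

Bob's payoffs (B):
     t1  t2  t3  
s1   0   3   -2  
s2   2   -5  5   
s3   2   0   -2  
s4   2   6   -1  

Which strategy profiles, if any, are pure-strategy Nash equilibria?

(s1, t2) and (s2, t3)

A profile is a Nash equilibrium when each player is best-responding to the other.
Alice's best responses — vs t1: s4 (payoff 8); vs t2: s1 (payoff 8); vs t3: s2 (payoff 4).
Bob's best responses — vs s1: t2 (payoff 3); vs s2: t3 (payoff 5); vs s3: t1 (payoff 2); vs s4: t2 (payoff 6).
Mutual best responses occur at (s1, t2) and (s2, t3); at each, neither player gains by switching.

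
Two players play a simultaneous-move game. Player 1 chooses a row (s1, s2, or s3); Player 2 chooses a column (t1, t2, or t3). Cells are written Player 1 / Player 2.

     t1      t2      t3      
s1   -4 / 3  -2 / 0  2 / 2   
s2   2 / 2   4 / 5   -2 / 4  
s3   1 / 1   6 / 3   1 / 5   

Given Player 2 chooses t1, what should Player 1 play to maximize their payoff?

s2

With Player 2 fixed at t1, Player 1's payoffs are: s1 → -4, s2 → 2, s3 → 1.
The maximum is 2, achieved by s2.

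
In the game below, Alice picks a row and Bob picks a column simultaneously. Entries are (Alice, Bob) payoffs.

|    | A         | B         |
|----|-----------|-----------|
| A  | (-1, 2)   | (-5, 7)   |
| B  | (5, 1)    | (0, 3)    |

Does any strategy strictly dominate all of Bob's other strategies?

B

Check whether one of Bob's strategies beats all alternatives regardless of what the opponent does.
B strictly dominates: vs A: 7 > 2; vs B: 3 > 1.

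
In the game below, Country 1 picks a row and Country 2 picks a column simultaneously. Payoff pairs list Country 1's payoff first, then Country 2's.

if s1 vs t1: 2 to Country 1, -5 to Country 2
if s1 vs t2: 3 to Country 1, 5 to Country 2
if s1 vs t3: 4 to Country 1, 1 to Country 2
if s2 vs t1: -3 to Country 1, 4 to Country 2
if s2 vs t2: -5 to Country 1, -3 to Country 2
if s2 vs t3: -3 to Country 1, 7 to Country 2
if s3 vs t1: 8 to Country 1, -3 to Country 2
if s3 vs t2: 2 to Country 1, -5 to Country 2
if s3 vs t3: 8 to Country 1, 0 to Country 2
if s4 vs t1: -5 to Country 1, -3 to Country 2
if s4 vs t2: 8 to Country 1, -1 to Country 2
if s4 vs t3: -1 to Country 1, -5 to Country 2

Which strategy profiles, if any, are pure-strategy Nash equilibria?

(s3, t3) and (s4, t2)

Find each player's best response to every opponent strategy; NE are the intersections.
Country 1's best responses — vs t1: s3 (payoff 8); vs t2: s4 (payoff 8); vs t3: s3 (payoff 8).
Country 2's best responses — vs s1: t2 (payoff 5); vs s2: t3 (payoff 7); vs s3: t3 (payoff 0); vs s4: t2 (payoff -1).
Mutual best responses occur at (s3, t3) and (s4, t2); at each, neither player gains by switching.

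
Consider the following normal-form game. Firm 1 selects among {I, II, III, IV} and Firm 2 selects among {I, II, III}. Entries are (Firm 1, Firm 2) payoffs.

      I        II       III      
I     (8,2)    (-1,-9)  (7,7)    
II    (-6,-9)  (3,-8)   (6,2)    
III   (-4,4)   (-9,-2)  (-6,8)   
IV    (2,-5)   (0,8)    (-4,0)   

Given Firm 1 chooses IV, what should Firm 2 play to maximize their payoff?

With Firm 1 fixed at IV, Firm 2's payoffs are: I → -5, II → 8, III → 0.
The maximum is 8, achieved by II.

II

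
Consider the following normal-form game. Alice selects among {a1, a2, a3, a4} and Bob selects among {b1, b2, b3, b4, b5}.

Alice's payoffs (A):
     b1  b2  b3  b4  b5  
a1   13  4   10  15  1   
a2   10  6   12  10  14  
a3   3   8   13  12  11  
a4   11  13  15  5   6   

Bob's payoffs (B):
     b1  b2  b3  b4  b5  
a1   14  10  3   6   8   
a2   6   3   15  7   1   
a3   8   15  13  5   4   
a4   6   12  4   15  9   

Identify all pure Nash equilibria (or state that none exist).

(a1, b1)

Check mutual best responses: a cell is a NE iff neither player can gain by unilaterally deviating.
Alice's best responses — vs b1: a1 (payoff 13); vs b2: a4 (payoff 13); vs b3: a4 (payoff 15); vs b4: a1 (payoff 15); vs b5: a2 (payoff 14).
Bob's best responses — vs a1: b1 (payoff 14); vs a2: b3 (payoff 15); vs a3: b2 (payoff 15); vs a4: b4 (payoff 15).
The only mutual best response is (a1, b1); neither player gains by switching there.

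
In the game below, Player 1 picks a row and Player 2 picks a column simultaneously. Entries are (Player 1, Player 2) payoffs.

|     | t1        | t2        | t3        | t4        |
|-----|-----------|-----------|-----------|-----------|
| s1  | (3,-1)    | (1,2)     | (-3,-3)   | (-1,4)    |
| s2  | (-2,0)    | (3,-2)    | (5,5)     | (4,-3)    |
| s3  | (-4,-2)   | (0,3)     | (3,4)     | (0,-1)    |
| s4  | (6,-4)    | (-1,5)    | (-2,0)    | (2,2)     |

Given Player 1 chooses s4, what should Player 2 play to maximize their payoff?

With Player 1 fixed at s4, Player 2's payoffs are: t1 → -4, t2 → 5, t3 → 0, t4 → 2.
The maximum is 5, achieved by t2.

t2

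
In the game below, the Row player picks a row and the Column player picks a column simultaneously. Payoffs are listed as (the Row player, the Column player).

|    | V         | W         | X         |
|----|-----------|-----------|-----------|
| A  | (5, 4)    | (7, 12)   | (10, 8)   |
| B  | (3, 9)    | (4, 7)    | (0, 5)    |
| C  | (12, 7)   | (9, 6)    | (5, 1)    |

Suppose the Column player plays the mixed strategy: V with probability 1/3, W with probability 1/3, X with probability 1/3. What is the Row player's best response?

C

Compute the Row player's expected payoff from each pure strategy against the given mix.
A: (1/3)·5 + (1/3)·7 + (1/3)·10 = 22/3
B: (1/3)·3 + (1/3)·4 + (1/3)·0 = 7/3
C: (1/3)·12 + (1/3)·9 + (1/3)·5 = 26/3
Highest expected payoff is 26/3, from C.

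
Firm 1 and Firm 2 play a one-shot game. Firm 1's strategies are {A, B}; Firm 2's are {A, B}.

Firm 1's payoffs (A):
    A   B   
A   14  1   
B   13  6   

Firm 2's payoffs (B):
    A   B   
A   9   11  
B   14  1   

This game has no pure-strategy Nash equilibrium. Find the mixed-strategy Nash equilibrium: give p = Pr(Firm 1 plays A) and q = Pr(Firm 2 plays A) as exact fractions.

p = 13/15, q = 5/6

Each player's mixing probability is pinned down by making the *other* player indifferent.
Firm 2 indifferent between A and B: p·9 + (1−p)·14 = p·11 + (1−p)·1 ⟹ 14 + (-5)p = 1 + 10p ⟹ p = 13/15.
Firm 1 indifferent between A and B: q·14 + (1−q)·1 = q·13 + (1−q)·6 ⟹ 1 + 13q = 6 + 7q ⟹ q = 5/6.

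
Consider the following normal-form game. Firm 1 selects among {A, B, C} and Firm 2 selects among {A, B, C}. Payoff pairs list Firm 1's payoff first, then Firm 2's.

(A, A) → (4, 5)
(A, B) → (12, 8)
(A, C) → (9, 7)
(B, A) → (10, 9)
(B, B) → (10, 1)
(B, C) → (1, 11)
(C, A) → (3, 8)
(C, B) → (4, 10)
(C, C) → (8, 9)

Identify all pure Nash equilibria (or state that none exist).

(A, B)

A profile is a Nash equilibrium when each player is best-responding to the other.
Firm 1's best responses — vs A: B (payoff 10); vs B: A (payoff 12); vs C: A (payoff 9).
Firm 2's best responses — vs A: B (payoff 8); vs B: C (payoff 11); vs C: B (payoff 10).
The only mutual best response is (A, B); neither player gains by switching there.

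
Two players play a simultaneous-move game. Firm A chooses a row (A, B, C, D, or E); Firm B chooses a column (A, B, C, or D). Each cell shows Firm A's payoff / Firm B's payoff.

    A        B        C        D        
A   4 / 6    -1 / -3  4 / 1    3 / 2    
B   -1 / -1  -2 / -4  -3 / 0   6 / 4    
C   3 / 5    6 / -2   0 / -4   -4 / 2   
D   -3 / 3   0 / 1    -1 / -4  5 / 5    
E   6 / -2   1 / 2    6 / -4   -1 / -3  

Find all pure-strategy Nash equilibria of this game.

(B, D)

A profile is a Nash equilibrium when each player is best-responding to the other.
Firm A's best responses — vs A: E (payoff 6); vs B: C (payoff 6); vs C: E (payoff 6); vs D: B (payoff 6).
Firm B's best responses — vs A: A (payoff 6); vs B: D (payoff 4); vs C: A (payoff 5); vs D: D (payoff 5); vs E: B (payoff 2).
The only mutual best response is (B, D); neither player gains by switching there.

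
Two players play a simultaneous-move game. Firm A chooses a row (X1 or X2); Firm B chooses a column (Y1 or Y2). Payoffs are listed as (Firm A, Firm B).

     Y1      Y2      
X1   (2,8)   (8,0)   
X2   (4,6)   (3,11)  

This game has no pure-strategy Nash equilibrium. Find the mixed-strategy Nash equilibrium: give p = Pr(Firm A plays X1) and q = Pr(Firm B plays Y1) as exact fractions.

Each player's mixing probability is pinned down by making the *other* player indifferent.
Firm B indifferent between Y1 and Y2: p·8 + (1−p)·6 = p·0 + (1−p)·11 ⟹ 6 + 2p = 11 + (-11)p ⟹ p = 5/13.
Firm A indifferent between X1 and X2: q·2 + (1−q)·8 = q·4 + (1−q)·3 ⟹ 8 + (-6)q = 3 + 1q ⟹ q = 5/7.

p = 5/13, q = 5/7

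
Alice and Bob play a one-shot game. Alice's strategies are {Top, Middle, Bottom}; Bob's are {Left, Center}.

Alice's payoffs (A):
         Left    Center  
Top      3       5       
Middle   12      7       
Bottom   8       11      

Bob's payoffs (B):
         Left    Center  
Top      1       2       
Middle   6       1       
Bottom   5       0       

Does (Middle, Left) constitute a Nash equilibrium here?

Yes

Holding Bob at Left: Alice gets 12 from Middle, versus 3 from Top, 8 from Bottom. No profitable deviation for Alice.
Holding Alice at Middle: Bob gets 6 from Left, versus 1 from Center. No profitable deviation for Bob either.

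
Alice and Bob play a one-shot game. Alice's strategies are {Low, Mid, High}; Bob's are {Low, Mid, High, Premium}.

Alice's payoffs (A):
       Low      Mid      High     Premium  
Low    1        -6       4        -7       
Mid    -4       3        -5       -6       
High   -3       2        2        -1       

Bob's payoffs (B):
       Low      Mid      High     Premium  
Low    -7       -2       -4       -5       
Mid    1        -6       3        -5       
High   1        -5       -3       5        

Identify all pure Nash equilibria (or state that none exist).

Find each player's best response to every opponent strategy; NE are the intersections.
Alice's best responses — vs Low: Low (payoff 1); vs Mid: Mid (payoff 3); vs High: Low (payoff 4); vs Premium: High (payoff -1).
Bob's best responses — vs Low: Mid (payoff -2); vs Mid: High (payoff 3); vs High: Premium (payoff 5).
The only mutual best response is (High, Premium); neither player gains by switching there.

(High, Premium)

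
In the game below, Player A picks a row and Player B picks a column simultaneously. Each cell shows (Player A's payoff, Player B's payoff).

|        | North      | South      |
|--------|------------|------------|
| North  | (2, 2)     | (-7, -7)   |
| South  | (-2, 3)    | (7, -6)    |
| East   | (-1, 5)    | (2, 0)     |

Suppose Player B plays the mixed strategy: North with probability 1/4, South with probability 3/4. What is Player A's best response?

Compute Player A's expected payoff from each pure strategy against the given mix.
North: (1/4)·2 + (3/4)·(-7) = -19/4
South: (1/4)·(-2) + (3/4)·7 = 19/4
East: (1/4)·(-1) + (3/4)·2 = 5/4
Highest expected payoff is 19/4, from South.

South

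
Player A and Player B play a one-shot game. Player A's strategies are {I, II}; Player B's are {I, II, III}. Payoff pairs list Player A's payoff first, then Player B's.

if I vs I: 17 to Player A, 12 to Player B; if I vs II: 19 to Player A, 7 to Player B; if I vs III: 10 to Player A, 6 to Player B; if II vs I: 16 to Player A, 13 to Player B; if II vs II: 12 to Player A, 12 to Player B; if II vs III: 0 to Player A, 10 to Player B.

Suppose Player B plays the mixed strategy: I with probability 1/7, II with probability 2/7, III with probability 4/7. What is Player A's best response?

Player A's best reply maximizes expected payoff against the mix.
I: (1/7)·17 + (2/7)·19 + (4/7)·10 = 95/7
II: (1/7)·16 + (2/7)·12 + (4/7)·0 = 40/7
Highest expected payoff is 95/7, from I.

I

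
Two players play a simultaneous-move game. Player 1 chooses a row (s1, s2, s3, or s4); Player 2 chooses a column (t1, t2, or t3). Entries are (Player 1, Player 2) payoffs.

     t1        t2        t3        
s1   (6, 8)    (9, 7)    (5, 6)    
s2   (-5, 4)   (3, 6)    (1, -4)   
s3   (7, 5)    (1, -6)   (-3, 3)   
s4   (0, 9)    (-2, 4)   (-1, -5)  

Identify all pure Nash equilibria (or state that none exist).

Find each player's best response to every opponent strategy; NE are the intersections.
Player 1's best responses — vs t1: s3 (payoff 7); vs t2: s1 (payoff 9); vs t3: s1 (payoff 5).
Player 2's best responses — vs s1: t1 (payoff 8); vs s2: t2 (payoff 6); vs s3: t1 (payoff 5); vs s4: t1 (payoff 9).
The only mutual best response is (s3, t1); neither player gains by switching there.

(s3, t1)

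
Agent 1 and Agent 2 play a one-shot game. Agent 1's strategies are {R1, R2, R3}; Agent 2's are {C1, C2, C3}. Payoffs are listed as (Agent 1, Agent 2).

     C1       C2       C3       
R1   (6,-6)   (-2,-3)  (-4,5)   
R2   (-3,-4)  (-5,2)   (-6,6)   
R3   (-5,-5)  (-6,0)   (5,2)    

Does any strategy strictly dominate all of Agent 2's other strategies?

C3

A strategy is strictly dominant if it gives Agent 2 a strictly higher payoff than every other strategy, against every choice by the opponent.
C3 strictly dominates: vs R1: 5 > each of {-6, -3}; vs R2: 6 > each of {-4, 2}; vs R3: 2 > each of {-5, 0}.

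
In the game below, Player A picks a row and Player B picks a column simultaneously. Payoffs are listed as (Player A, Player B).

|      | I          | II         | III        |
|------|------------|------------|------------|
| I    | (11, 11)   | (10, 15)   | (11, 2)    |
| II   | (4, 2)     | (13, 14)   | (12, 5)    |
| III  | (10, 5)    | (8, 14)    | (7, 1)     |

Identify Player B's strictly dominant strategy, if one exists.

II

A strategy is strictly dominant if it gives Player B a strictly higher payoff than every other strategy, against every choice by the opponent.
II strictly dominates: vs I: 15 > each of {11, 2}; vs II: 14 > each of {2, 5}; vs III: 14 > each of {5, 1}.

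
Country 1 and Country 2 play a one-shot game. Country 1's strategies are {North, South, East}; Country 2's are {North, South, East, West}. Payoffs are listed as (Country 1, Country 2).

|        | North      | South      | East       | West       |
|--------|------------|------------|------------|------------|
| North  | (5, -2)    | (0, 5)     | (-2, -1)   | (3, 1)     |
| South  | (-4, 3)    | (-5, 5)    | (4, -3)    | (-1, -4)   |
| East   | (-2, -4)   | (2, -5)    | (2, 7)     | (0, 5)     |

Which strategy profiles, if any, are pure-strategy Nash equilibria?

None

A profile is a Nash equilibrium when each player is best-responding to the other.
Country 1's best responses — vs North: North (payoff 5); vs South: East (payoff 2); vs East: South (payoff 4); vs West: North (payoff 3).
Country 2's best responses — vs North: South (payoff 5); vs South: South (payoff 5); vs East: East (payoff 7).
No cell has both players best-responding. For instance, Country 1's best reply to North is North, but against North Country 2 prefers South over North.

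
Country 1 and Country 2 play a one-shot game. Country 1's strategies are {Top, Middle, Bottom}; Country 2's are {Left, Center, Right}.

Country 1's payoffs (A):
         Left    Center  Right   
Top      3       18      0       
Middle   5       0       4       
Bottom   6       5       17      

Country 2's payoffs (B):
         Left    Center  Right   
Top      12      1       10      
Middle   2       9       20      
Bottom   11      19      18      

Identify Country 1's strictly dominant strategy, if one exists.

None

Check whether one of Country 1's strategies beats all alternatives regardless of what the opponent does.
Top is not dominant: against Left, Middle gives 5 > 3.
Middle is not dominant: against Left, Bottom gives 6 > 5.
Bottom is not dominant: against Center, Top gives 18 > 5.
No single strategy is best against every opponent action.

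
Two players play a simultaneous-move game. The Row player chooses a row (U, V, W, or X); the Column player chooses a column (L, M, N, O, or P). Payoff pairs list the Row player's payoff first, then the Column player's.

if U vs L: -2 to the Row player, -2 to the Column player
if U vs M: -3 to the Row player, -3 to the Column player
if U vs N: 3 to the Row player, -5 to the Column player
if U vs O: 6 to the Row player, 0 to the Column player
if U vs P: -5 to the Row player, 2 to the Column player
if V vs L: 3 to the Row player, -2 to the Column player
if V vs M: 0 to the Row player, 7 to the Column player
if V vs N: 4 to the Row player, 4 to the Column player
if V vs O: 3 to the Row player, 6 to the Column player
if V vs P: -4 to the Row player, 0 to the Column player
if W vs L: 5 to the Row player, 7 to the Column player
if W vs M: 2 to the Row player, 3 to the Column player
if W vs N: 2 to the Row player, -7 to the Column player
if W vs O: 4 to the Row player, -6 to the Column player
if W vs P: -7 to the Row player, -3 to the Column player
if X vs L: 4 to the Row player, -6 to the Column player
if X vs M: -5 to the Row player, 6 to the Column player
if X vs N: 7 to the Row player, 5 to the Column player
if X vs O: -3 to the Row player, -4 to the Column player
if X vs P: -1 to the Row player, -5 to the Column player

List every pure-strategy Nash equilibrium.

(W, L)

A profile is a Nash equilibrium when each player is best-responding to the other.
The Row player's best responses — vs L: W (payoff 5); vs M: W (payoff 2); vs N: X (payoff 7); vs O: U (payoff 6); vs P: X (payoff -1).
The Column player's best responses — vs U: P (payoff 2); vs V: M (payoff 7); vs W: L (payoff 7); vs X: M (payoff 6).
The only mutual best response is (W, L); neither player gains by switching there.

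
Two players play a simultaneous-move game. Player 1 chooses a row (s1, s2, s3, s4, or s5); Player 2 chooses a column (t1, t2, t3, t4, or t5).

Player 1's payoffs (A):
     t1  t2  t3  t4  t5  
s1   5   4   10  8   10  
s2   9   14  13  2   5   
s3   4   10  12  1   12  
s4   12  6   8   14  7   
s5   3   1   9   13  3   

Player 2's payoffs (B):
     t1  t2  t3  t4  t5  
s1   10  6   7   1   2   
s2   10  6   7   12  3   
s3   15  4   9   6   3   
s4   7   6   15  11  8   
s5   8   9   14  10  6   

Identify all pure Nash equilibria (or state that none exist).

There is no pure-strategy Nash equilibrium

A profile is a Nash equilibrium when each player is best-responding to the other.
Player 1's best responses — vs t1: s4 (payoff 12); vs t2: s2 (payoff 14); vs t3: s2 (payoff 13); vs t4: s4 (payoff 14); vs t5: s3 (payoff 12).
Player 2's best responses — vs s1: t1 (payoff 10); vs s2: t4 (payoff 12); vs s3: t1 (payoff 15); vs s4: t3 (payoff 15); vs s5: t3 (payoff 14).
No cell has both players best-responding. For instance, Player 1's best reply to t1 is s4, but against s4 Player 2 prefers t3 over t1.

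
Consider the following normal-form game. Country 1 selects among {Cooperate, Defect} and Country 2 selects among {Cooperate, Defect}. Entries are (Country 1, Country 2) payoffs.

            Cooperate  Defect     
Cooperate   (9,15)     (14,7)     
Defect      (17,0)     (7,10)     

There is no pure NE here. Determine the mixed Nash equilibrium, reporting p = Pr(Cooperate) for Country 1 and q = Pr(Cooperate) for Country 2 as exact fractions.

p = 5/9, q = 7/15

In a mixed NE each player is indifferent between their pure strategies, so the opponent's mix sets the indifference.
Country 2 indifferent between Cooperate and Defect: p·15 + (1−p)·0 = p·7 + (1−p)·10 ⟹ 0 + 15p = 10 + (-3)p ⟹ p = 5/9.
Country 1 indifferent between Cooperate and Defect: q·9 + (1−q)·14 = q·17 + (1−q)·7 ⟹ 14 + (-5)q = 7 + 10q ⟹ q = 7/15.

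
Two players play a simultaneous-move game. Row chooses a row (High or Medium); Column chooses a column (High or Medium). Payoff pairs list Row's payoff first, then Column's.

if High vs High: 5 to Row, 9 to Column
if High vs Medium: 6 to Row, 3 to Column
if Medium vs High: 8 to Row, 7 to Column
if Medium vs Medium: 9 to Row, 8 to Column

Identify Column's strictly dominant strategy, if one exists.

A strategy is strictly dominant if it gives Column a strictly higher payoff than every other strategy, against every choice by the opponent.
High is not dominant: against Medium, Medium gives 8 > 7.
Medium is not dominant: against High, High gives 9 > 3.
No single strategy is best against every opponent action.

None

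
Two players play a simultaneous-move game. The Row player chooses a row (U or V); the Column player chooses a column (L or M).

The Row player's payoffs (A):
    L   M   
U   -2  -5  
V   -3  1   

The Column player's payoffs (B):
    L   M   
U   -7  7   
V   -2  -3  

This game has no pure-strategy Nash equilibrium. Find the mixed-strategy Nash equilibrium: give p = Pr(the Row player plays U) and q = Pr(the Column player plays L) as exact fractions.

Each player's mixing probability is pinned down by making the *other* player indifferent.
The Column player indifferent between L and M: p·(-7) + (1−p)·(-2) = p·7 + (1−p)·(-3) ⟹ (-2) + (-5)p = (-3) + 10p ⟹ p = 1/15.
The Row player indifferent between U and V: q·(-2) + (1−q)·(-5) = q·(-3) + (1−q)·1 ⟹ (-5) + 3q = 1 + (-4)q ⟹ q = 6/7.

p = 1/15, q = 6/7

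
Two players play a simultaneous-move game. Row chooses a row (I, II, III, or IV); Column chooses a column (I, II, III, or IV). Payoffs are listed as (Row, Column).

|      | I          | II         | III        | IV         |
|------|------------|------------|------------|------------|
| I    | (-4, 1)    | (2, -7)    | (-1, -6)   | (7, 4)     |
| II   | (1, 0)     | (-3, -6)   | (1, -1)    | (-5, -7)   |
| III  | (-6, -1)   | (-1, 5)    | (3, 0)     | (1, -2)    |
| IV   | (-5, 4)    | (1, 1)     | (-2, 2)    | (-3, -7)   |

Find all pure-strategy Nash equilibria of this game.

Find each player's best response to every opponent strategy; NE are the intersections.
Row's best responses — vs I: II (payoff 1); vs II: I (payoff 2); vs III: III (payoff 3); vs IV: I (payoff 7).
Column's best responses — vs I: IV (payoff 4); vs II: I (payoff 0); vs III: II (payoff 5); vs IV: I (payoff 4).
Mutual best responses occur at (I, IV) and (II, I); at each, neither player gains by switching.

(I, IV) and (II, I)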